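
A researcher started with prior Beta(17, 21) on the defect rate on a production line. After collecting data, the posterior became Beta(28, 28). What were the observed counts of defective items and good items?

Under Beta–binomial conjugacy the posterior parameters are (a+s, b+f).
So s = 28 − 17 = 11 and f = 28 − 21 = 7.

11 defective items and 7 good items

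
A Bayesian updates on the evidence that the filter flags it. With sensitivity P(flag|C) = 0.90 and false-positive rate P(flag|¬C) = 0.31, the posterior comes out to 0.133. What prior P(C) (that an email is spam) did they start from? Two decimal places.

P(C) = 0.05

In odds form, posterior odds = prior odds × likelihood ratio, so prior odds = posterior odds ÷ LR.
Posterior odds = 0.133/(1−0.133) = 0.1534. LR = 0.90/0.31 = 2.9032.
Prior odds = 0.1534/2.9032 = 0.0528, so P(C) = 0.0528/(1+0.0528) ≈ 0.05.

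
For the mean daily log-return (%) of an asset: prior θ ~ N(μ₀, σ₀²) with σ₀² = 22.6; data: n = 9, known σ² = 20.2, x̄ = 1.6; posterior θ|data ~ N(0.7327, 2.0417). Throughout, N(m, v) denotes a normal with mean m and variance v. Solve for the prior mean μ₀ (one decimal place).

The posterior mean is a precision-weighted average: μ_n = (τ₀μ₀ + τ_data·x̄)/(τ₀+τ_data), with τ₀=1/σ₀² and τ_data=n/σ².
Here τ₀ = 1/22.6 = 0.044248 and τ_data = 9/20.2 = 0.445545, so τ_n = 0.489793.
Rearranging for μ₀: μ₀ = (μ_n·τ_n − τ_data·x̄)/τ₀ = (0.7327·0.489793 − 0.445545·1.6) / 0.044248 = -0.354001/0.044248 ≈ -8.0.

μ₀ = -8.0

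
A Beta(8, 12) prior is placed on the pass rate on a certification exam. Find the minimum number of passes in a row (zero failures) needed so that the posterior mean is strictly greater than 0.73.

k = 25

After k passes and 0 failures the posterior is Beta(8+k, 12), with mean (8+k)/(8+12+k).
Set (8+k)/(20+k) > 0.73 and solve: k > (0.73·20 − 8)/(1 − 0.73) = 24.444.
The smallest integer exceeding 24.444 is 25, and checking k=25: (33)/(45) = 0.7333 > 0.73.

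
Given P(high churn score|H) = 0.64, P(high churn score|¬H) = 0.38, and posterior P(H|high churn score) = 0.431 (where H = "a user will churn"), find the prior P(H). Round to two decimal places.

P(H) = 0.31

Bayes' rule in odds form gives O(H|E) = O(H)·[P(E|H)/P(E|¬H)], hence O(H) = O(H|E)/LR.
Posterior odds = 0.431/(1−0.431) = 0.7575. LR = 0.64/0.38 = 1.6842.
Prior odds = 0.7575/1.6842 = 0.4498, so P(H) = 0.4498/(1+0.4498) ≈ 0.31.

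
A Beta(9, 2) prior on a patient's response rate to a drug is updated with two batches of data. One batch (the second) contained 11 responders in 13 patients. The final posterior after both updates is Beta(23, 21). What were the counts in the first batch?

Because Beta–binomial updating is additive in the counts, the combined data contributed (α_post−α_prior, β_post−β_prior) successes and failures.
Total across both batches: 23−9=14 responders, 21−2=19 non-responders.
Subtract the second batch: 14−11=3 responders and 19−2=17 non-responders.

3 responders and 17 non-responders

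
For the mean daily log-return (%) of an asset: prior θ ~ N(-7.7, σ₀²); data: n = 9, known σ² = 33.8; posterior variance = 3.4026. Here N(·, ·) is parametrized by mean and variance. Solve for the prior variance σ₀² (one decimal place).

For the Normal–Normal model with known σ², precisions add: τ_n = τ₀ + n/σ².
So 1/σ₀² = 1/3.4026 − 9/33.8 = 0.293893 − 0.266272 = 0.027621.
Hence σ₀² = 1/0.027621 ≈ 36.2.

σ₀² = 36.2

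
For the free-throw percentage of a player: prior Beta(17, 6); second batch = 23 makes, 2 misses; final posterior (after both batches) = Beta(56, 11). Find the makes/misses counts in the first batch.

16 makes and 3 misses

Sequential conjugate updates are equivalent to a single update on the pooled data, so total successes = posterior α − prior α and total failures = posterior β − prior β.
Total across both batches: 56−17=39 makes, 11−6=5 misses.
Subtract the second batch: 39−23=16 makes and 5−2=3 misses.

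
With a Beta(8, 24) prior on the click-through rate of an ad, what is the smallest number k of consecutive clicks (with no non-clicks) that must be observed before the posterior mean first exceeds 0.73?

k = 57

After k clicks and 0 non-clicks the posterior is Beta(8+k, 24), with mean (8+k)/(8+24+k).
Set (8+k)/(32+k) > 0.73 and solve: k > (0.73·32 − 8)/(1 − 0.73) = 56.889.
The smallest integer exceeding 56.889 is 57, and checking k=57: (65)/(89) = 0.7303 > 0.73.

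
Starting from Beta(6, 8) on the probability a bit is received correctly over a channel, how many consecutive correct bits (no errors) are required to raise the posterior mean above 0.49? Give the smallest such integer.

After k correct bits and 0 errors the posterior is Beta(6+k, 8), with mean (6+k)/(6+8+k).
Set (6+k)/(14+k) > 0.49 and solve: k > (0.49·14 − 6)/(1 − 0.49) = 1.686.
The smallest integer exceeding 1.686 is 2.

k = 2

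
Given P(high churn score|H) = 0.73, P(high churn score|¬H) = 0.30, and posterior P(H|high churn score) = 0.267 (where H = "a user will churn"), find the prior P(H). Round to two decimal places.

P(H) = 0.13

Bayes' rule in odds form gives O(H|E) = O(H)·[P(E|H)/P(E|¬H)], hence O(H) = O(H|E)/LR.
Posterior odds = 0.267/(1−0.267) = 0.3643. LR = 0.73/0.30 = 2.4333.
Prior odds = 0.3643/2.4333 = 0.1497, so P(H) = 0.1497/(1+0.1497) ≈ 0.13.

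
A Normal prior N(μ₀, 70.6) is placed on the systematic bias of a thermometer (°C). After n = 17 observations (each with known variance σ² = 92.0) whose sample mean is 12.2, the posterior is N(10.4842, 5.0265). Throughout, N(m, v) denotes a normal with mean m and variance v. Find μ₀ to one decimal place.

The posterior mean is a precision-weighted average: μ_n = (τ₀μ₀ + τ_data·x̄)/(τ₀+τ_data), with τ₀=1/σ₀² and τ_data=n/σ².
Here τ₀ = 1/70.6 = 0.014164 and τ_data = 17/92.0 = 0.184783, so τ_n = 0.198947.
Rearranging for μ₀: μ₀ = (μ_n·τ_n − τ_data·x̄)/τ₀ = (10.4842·0.198947 − 0.184783·12.2) / 0.014164 = -0.168552/0.014164 ≈ -11.9.

μ₀ = -11.9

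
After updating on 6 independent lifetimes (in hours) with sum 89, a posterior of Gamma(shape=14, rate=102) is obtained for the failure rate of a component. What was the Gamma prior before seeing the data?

Gamma(shape=8, rate=13)

Gamma–exponential conjugacy: posterior shape = α + n, posterior rate = β + Σtᵢ.
So α = 14 − 6 = 8 and β = 102 − 89 = 13.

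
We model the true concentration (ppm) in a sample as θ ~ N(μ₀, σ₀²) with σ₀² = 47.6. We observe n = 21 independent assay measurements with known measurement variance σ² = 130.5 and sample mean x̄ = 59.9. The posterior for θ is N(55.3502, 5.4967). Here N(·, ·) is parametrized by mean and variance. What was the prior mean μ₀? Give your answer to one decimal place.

μ₀ = 20.5

The posterior mean is a precision-weighted average: μ_n = (τ₀μ₀ + τ_data·x̄)/(τ₀+τ_data), with τ₀=1/σ₀² and τ_data=n/σ².
Here τ₀ = 1/47.6 = 0.021008 and τ_data = 21/130.5 = 0.160920, so τ_n = 0.181928.
Rearranging for μ₀: μ₀ = (μ_n·τ_n − τ_data·x̄)/τ₀ = (55.3502·0.181928 − 0.160920·59.9) / 0.021008 = 0.430643/0.021008 ≈ 20.5.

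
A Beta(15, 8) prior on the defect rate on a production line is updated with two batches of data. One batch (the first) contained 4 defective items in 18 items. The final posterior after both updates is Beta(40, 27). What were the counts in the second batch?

Sequential conjugate updates are equivalent to a single update on the pooled data, so total successes = posterior α − prior α and total failures = posterior β − prior β.
Total across both batches: 40−15=25 defective items, 27−8=19 good items.
Subtract the first batch: 25−4=21 defective items and 19−14=5 good items.

21 defective items and 5 good items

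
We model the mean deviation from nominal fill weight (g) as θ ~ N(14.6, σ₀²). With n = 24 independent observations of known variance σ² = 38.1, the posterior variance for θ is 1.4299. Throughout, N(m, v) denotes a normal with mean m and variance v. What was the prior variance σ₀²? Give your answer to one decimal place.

For the Normal–Normal model with known σ², precisions add: τ_n = τ₀ + n/σ².
So 1/σ₀² = 1/1.4299 − 24/38.1 = 0.699350 − 0.629921 = 0.069429.
Hence σ₀² = 1/0.069429 ≈ 14.4.

σ₀² = 14.4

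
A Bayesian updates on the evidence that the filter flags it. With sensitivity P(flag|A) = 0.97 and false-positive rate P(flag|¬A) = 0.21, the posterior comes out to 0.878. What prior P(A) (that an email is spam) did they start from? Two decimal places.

P(A) = 0.61

Bayes' rule in odds form gives O(A|E) = O(A)·[P(E|A)/P(E|¬A)], hence O(A) = O(A|E)/LR.
Posterior odds = 0.878/(1−0.878) = 7.1967. LR = 0.97/0.21 = 4.6190.
Prior odds = 7.1967/4.6190 = 1.5581, so P(A) = 1.5581/(1+1.5581) ≈ 0.61.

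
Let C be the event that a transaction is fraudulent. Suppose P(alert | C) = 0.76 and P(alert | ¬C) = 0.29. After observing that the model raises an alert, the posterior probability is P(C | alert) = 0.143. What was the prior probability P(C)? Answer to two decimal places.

Bayes' rule in odds form gives O(C|E) = O(C)·[P(E|C)/P(E|¬C)], hence O(C) = O(C|E)/LR.
Posterior odds = 0.143/(1−0.143) = 0.1669. LR = 0.76/0.29 = 2.6207.
Prior odds = 0.1669/2.6207 = 0.0637, so P(C) = 0.0637/(1+0.0637) ≈ 0.06.

P(C) = 0.06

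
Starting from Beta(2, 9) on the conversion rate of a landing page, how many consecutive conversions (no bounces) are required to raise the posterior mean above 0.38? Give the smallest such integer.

After k conversions and 0 bounces the posterior is Beta(2+k, 9), with mean (2+k)/(2+9+k).
Set (2+k)/(11+k) > 0.38 and solve: k > (0.38·11 − 2)/(1 − 0.38) = 3.516.
The smallest integer exceeding 3.516 is 4.

k = 4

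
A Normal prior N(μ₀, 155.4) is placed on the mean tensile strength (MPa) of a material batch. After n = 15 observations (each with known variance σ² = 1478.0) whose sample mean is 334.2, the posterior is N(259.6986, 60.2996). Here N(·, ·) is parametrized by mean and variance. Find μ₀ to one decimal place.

μ₀ = 142.2

The posterior mean is a precision-weighted average: μ_n = (τ₀μ₀ + τ_data·x̄)/(τ₀+τ_data), with τ₀=1/σ₀² and τ_data=n/σ².
Here τ₀ = 1/155.4 = 0.006435 and τ_data = 15/1478.0 = 0.010149, so τ_n = 0.016584.
Rearranging for μ₀: μ₀ = (μ_n·τ_n − τ_data·x̄)/τ₀ = (259.6986·0.016584 − 0.010149·334.2) / 0.006435 = 0.915046/0.006435 ≈ 142.2.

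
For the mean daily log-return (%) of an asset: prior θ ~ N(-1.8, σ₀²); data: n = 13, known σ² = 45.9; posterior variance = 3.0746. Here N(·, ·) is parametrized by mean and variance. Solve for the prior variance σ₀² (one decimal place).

For the Normal–Normal model with known σ², precisions add: τ_n = τ₀ + n/σ².
So 1/σ₀² = 1/3.0746 − 13/45.9 = 0.325246 − 0.283224 = 0.042022.
Hence σ₀² = 1/0.042022 ≈ 23.8.

σ₀² = 23.8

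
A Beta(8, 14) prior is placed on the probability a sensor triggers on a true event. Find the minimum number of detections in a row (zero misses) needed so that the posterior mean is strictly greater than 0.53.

k = 8

After k detections and 0 misses the posterior is Beta(8+k, 14), with mean (8+k)/(8+14+k).
Set (8+k)/(22+k) > 0.53 and solve: k > (0.53·22 − 8)/(1 − 0.53) = 7.787.
The smallest integer exceeding 7.787 is 8.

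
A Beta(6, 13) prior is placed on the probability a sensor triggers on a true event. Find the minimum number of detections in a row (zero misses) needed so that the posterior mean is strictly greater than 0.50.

After k detections and 0 misses the posterior is Beta(6+k, 13), with mean (6+k)/(6+13+k).
Set (6+k)/(19+k) > 0.50 and solve: k > (0.50·19 − 6)/(1 − 0.50) = 7.000.
The smallest integer exceeding 7.000 is 8.

k = 8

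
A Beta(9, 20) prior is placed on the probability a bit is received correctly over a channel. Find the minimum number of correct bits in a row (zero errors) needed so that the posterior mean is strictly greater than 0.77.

After k correct bits and 0 errors the posterior is Beta(9+k, 20), with mean (9+k)/(9+20+k).
Set (9+k)/(29+k) > 0.77 and solve: k > (0.77·29 − 9)/(1 − 0.77) = 57.957.
The smallest integer exceeding 57.957 is 58, and checking k=58: (67)/(87) = 0.7701 > 0.77.

k = 58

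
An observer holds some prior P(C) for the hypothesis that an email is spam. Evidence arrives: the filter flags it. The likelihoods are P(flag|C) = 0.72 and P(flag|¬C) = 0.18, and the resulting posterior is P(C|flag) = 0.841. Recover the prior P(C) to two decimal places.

In odds form, posterior odds = prior odds × likelihood ratio, so prior odds = posterior odds ÷ LR.
Posterior odds = 0.841/(1−0.841) = 5.2893. LR = 0.72/0.18 = 4.0000.
Prior odds = 5.2893/4.0000 = 1.3223, so P(C) = 1.3223/(1+1.3223) ≈ 0.57.

P(C) = 0.57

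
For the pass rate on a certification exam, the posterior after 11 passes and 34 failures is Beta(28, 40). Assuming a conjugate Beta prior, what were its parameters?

Beta(17, 6)

Beta is conjugate to the binomial likelihood: posterior = Beta(a+s, b+f).
So a = 28 − 11 = 17 and b = 40 − 34 = 6.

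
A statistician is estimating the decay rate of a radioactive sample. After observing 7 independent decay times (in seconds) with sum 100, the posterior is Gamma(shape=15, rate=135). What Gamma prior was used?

Gamma(shape=8, rate=35)

For an exponential likelihood with a Gamma(α, β) prior on the rate, n observations with total T give posterior Gamma(α+n, β+T).
So α = 15 − 7 = 8 and β = 135 − 100 = 35.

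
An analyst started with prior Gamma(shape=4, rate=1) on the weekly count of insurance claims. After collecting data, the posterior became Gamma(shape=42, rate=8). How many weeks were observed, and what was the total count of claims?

A Gamma(α, β) prior (rate parametrization) on a Poisson rate with n observations summing to S gives posterior Gamma(α+S, β+n).
Matching: Σxᵢ = 42 − 4 = 38 and n = 8 − 1 = 7.

n = 7 weeks with total 38 claims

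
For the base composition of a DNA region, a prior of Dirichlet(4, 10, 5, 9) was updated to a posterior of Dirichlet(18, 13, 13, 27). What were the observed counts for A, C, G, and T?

counts (14, 3, 8, 18)

For a Dirichlet(α) prior with multinomial counts c, the posterior is Dirichlet(α + c) componentwise.
Counts are posterior − prior componentwise: 18−4=14, 13−10=3, 13−5=8, 27−9=18.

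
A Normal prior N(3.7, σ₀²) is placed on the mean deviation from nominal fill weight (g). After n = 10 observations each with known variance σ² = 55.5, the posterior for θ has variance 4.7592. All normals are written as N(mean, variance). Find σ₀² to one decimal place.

σ₀² = 33.4

Posterior precision equals prior precision plus data precision: 1/σ_n² = 1/σ₀² + n/σ².
So 1/σ₀² = 1/4.7592 − 10/55.5 = 0.210119 − 0.180180 = 0.029939.
Hence σ₀² = 1/0.029939 ≈ 33.4.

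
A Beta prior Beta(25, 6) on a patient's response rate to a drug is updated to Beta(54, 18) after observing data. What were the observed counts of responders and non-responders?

Beta is conjugate to the binomial likelihood: posterior = Beta(α+s, β+f).
So s = 54 − 25 = 29 and f = 18 − 6 = 12.

29 responders and 12 non-responders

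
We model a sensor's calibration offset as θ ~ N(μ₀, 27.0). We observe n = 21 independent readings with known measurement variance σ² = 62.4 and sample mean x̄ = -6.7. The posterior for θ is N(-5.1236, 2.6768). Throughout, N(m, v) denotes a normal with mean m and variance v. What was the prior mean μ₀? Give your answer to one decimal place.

μ₀ = 9.2

The posterior mean is a precision-weighted average: μ_n = (τ₀μ₀ + τ_data·x̄)/(τ₀+τ_data), with τ₀=1/σ₀² and τ_data=n/σ².
Here τ₀ = 1/27.0 = 0.037037 and τ_data = 21/62.4 = 0.336538, so τ_n = 0.373575.
Rearranging for μ₀: μ₀ = (μ_n·τ_n − τ_data·x̄)/τ₀ = (-5.1236·0.373575 − 0.336538·-6.7) / 0.037037 = 0.340756/0.037037 ≈ 9.2.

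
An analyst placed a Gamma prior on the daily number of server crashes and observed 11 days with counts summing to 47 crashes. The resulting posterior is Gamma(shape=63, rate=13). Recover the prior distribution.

A Gamma(α, β) prior (rate parametrization) on a Poisson rate with n observations summing to S gives posterior Gamma(α+S, β+n).
So α = 63 − 47 = 16 and β = 13 − 11 = 2.

Gamma(shape=16, rate=2)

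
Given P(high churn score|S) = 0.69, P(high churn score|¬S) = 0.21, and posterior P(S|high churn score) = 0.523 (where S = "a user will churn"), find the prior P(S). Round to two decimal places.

Bayes' rule in odds form gives O(S|E) = O(S)·[P(E|S)/P(E|¬S)], hence O(S) = O(S|E)/LR.
Posterior odds = 0.523/(1−0.523) = 1.0964. LR = 0.69/0.21 = 3.2857.
Prior odds = 1.0964/3.2857 = 0.3337, so P(S) = 0.3337/(1+0.3337) ≈ 0.25.

P(S) = 0.25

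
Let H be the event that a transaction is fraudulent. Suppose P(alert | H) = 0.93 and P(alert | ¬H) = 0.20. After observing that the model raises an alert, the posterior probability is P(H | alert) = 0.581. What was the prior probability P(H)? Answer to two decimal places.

Bayes' rule in odds form gives O(H|E) = O(H)·[P(E|H)/P(E|¬H)], hence O(H) = O(H|E)/LR.
Posterior odds = 0.581/(1−0.581) = 1.3866. LR = 0.93/0.20 = 4.6500.
Prior odds = 1.3866/4.6500 = 0.2982, so P(H) = 0.2982/(1+0.2982) ≈ 0.23.

P(H) = 0.23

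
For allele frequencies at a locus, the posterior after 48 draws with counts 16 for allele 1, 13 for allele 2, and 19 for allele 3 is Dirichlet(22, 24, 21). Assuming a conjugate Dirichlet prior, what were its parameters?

Dirichlet(6, 11, 2)

For a Dirichlet(α) prior with multinomial counts c, the posterior is Dirichlet(α + c) componentwise.
Subtract each count from the matching posterior parameter: 22−16=6, 24−13=11, 21−19=2.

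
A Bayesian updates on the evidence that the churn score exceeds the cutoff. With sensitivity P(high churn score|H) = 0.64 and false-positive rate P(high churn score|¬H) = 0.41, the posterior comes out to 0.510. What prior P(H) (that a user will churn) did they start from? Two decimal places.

P(H) = 0.40

In odds form, posterior odds = prior odds × likelihood ratio, so prior odds = posterior odds ÷ LR.
Posterior odds = 0.510/(1−0.510) = 1.0408. LR = 0.64/0.41 = 1.5610.
Prior odds = 1.0408/1.5610 = 0.6668, so P(H) = 0.6668/(1+0.6668) ≈ 0.40.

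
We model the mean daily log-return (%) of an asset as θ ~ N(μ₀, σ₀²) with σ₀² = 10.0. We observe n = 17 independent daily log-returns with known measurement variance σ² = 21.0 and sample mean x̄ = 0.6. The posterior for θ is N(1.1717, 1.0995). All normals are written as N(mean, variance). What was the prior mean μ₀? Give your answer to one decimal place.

μ₀ = 5.8

The posterior mean is a precision-weighted average: μ_n = (τ₀μ₀ + τ_data·x̄)/(τ₀+τ_data), with τ₀=1/σ₀² and τ_data=n/σ².
Here τ₀ = 1/10.0 = 0.100000 and τ_data = 17/21.0 = 0.809524, so τ_n = 0.909524.
Rearranging for μ₀: μ₀ = (μ_n·τ_n − τ_data·x̄)/τ₀ = (1.1717·0.909524 − 0.809524·0.6) / 0.100000 = 0.579975/0.100000 ≈ 5.8.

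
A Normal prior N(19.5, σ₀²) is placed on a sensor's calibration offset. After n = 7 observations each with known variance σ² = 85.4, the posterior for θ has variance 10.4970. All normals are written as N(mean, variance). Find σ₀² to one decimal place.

σ₀² = 75.2

For the Normal–Normal model with known σ², precisions add: τ_n = τ₀ + n/σ².
So 1/σ₀² = 1/10.4970 − 7/85.4 = 0.095265 − 0.081967 = 0.013298.
Hence σ₀² = 1/0.013298 ≈ 75.2.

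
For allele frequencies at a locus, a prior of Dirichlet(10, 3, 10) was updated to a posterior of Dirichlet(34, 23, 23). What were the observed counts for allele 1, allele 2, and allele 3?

counts (24, 20, 13)

For a Dirichlet(α) prior with multinomial counts c, the posterior is Dirichlet(α + c) componentwise.
Counts are posterior − prior componentwise: 34−10=24, 23−3=20, 23−10=13.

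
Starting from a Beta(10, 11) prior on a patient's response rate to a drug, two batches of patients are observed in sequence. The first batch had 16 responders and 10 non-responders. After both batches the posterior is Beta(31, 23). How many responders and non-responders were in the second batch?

Because Beta–binomial updating is additive in the counts, the combined data contributed (α_post−α_prior, β_post−β_prior) successes and failures.
Total across both batches: 31−10=21 responders, 23−11=12 non-responders.
Subtract the first batch: 21−16=5 responders and 12−10=2 non-responders.

5 responders and 2 non-responders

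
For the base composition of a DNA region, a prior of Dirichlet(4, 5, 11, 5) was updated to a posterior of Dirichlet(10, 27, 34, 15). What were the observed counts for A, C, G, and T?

For a Dirichlet(α) prior with multinomial counts c, the posterior is Dirichlet(α + c) componentwise.
Counts are posterior − prior componentwise: 10−4=6, 27−5=22, 34−11=23, 15−5=10.

counts (6, 22, 23, 10)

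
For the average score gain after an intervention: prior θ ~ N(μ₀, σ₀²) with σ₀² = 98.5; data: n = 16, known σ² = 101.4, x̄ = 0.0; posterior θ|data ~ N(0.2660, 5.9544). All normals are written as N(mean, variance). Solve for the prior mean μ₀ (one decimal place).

With known observation variance, the Normal–Normal posterior has precision τ_n = τ₀ + n/σ² and mean μ_n = (τ₀μ₀ + (n/σ²)x̄)/τ_n.
Here τ₀ = 1/98.5 = 0.010152 and τ_data = 16/101.4 = 0.157791, so τ_n = 0.167943.
Rearranging for μ₀: μ₀ = (μ_n·τ_n − τ_data·x̄)/τ₀ = (0.2660·0.167943 − 0.157791·0.0) / 0.010152 = 0.044673/0.010152 ≈ 4.4.

μ₀ = 4.4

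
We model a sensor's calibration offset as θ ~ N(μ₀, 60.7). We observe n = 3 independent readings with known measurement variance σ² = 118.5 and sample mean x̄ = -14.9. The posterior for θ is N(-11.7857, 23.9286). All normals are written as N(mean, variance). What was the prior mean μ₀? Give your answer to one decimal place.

μ₀ = -7.0

The posterior mean is a precision-weighted average: μ_n = (τ₀μ₀ + τ_data·x̄)/(τ₀+τ_data), with τ₀=1/σ₀² and τ_data=n/σ².
Here τ₀ = 1/60.7 = 0.016474 and τ_data = 3/118.5 = 0.025316, so τ_n = 0.041790.
Rearranging for μ₀: μ₀ = (μ_n·τ_n − τ_data·x̄)/τ₀ = (-11.7857·0.041790 − 0.025316·-14.9) / 0.016474 = -0.115316/0.016474 ≈ -7.0.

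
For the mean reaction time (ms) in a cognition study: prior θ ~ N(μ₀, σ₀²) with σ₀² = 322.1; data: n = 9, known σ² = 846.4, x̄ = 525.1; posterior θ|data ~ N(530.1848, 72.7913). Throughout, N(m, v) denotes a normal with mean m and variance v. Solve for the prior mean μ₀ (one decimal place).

The posterior mean is a precision-weighted average: μ_n = (τ₀μ₀ + τ_data·x̄)/(τ₀+τ_data), with τ₀=1/σ₀² and τ_data=n/σ².
Here τ₀ = 1/322.1 = 0.003105 and τ_data = 9/846.4 = 0.010633, so τ_n = 0.013738.
Rearranging for μ₀: μ₀ = (μ_n·τ_n − τ_data·x̄)/τ₀ = (530.1848·0.013738 − 0.010633·525.1) / 0.003105 = 1.700290/0.003105 ≈ 547.6.

μ₀ = 547.6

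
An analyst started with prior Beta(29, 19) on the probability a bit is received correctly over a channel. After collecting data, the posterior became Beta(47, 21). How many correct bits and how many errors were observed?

18 correct bits and 2 errors

Under Beta–binomial conjugacy the posterior parameters are (α+s, β+f).
So s = 47 − 29 = 18 and f = 21 − 19 = 2.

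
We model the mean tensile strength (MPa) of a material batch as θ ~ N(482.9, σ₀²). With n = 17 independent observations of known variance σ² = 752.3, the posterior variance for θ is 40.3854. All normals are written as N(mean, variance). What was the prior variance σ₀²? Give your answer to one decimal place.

σ₀² = 462.1

Posterior precision equals prior precision plus data precision: 1/σ_n² = 1/σ₀² + n/σ².
So 1/σ₀² = 1/40.3854 − 17/752.3 = 0.024761 − 0.022597 = 0.002164.
Hence σ₀² = 1/0.002164 ≈ 462.1.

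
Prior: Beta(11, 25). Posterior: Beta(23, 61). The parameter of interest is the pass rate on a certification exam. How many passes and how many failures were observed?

Under Beta–binomial conjugacy the posterior parameters are (a+s, b+f).
Match parameters: s=23−11=12, f=61−25=36.

12 passes and 36 failures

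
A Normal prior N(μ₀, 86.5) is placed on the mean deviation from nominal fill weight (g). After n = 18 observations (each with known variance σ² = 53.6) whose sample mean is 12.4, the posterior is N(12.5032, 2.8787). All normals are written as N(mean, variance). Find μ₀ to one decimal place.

μ₀ = 15.5

With known observation variance, the Normal–Normal posterior has precision τ_n = τ₀ + n/σ² and mean μ_n = (τ₀μ₀ + (n/σ²)x̄)/τ_n.
Here τ₀ = 1/86.5 = 0.011561 and τ_data = 18/53.6 = 0.335821, so τ_n = 0.347382.
Rearranging for μ₀: μ₀ = (μ_n·τ_n − τ_data·x̄)/τ₀ = (12.5032·0.347382 − 0.335821·12.4) / 0.011561 = 0.179206/0.011561 ≈ 15.5.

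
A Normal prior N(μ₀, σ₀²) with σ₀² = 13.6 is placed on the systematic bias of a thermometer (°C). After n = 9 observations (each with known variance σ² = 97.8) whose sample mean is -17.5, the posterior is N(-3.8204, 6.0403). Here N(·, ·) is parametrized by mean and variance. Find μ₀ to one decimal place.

μ₀ = 13.3

The posterior mean is a precision-weighted average: μ_n = (τ₀μ₀ + τ_data·x̄)/(τ₀+τ_data), with τ₀=1/σ₀² and τ_data=n/σ².
Here τ₀ = 1/13.6 = 0.073529 and τ_data = 9/97.8 = 0.092025, so τ_n = 0.165554.
Rearranging for μ₀: μ₀ = (μ_n·τ_n − τ_data·x̄)/τ₀ = (-3.8204·0.165554 − 0.092025·-17.5) / 0.073529 = 0.977955/0.073529 ≈ 13.3.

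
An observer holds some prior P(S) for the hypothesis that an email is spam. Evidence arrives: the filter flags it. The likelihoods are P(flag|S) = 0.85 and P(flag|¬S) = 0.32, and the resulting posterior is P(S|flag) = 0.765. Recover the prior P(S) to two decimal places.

P(S) = 0.55

In odds form, posterior odds = prior odds × likelihood ratio, so prior odds = posterior odds ÷ LR.
Posterior odds = 0.765/(1−0.765) = 3.2553. LR = 0.85/0.32 = 2.6562.
Prior odds = 3.2553/2.6562 = 1.2255, so P(S) = 1.2255/(1+1.2255) ≈ 0.55.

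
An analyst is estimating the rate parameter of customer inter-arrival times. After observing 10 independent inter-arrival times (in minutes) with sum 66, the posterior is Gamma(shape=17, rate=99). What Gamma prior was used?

Gamma(shape=7, rate=33)

For an exponential likelihood with a Gamma(α, β) prior on the rate, n observations with total T give posterior Gamma(α+n, β+T).
So α = 17 − 10 = 7 and β = 99 − 66 = 33.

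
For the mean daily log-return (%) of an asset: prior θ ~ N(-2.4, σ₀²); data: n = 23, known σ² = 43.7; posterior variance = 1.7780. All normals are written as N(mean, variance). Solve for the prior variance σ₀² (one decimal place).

For the Normal–Normal model with known σ², precisions add: τ_n = τ₀ + n/σ².
So 1/σ₀² = 1/1.7780 − 23/43.7 = 0.562430 − 0.526316 = 0.036114.
Hence σ₀² = 1/0.036114 ≈ 27.7.

σ₀² = 27.7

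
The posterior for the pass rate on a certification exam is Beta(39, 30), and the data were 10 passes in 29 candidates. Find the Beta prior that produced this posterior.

Beta is conjugate to the binomial likelihood: posterior = Beta(a+s, b+f).
So a = 39 − 10 = 29 and b = 30 − 19 = 11.

Beta(29, 11)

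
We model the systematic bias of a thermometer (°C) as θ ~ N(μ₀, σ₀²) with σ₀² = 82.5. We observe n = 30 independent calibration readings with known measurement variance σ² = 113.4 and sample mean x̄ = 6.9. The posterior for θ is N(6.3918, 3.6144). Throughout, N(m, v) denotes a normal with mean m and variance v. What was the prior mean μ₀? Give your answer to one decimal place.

With known observation variance, the Normal–Normal posterior has precision τ_n = τ₀ + n/σ² and mean μ_n = (τ₀μ₀ + (n/σ²)x̄)/τ_n.
Here τ₀ = 1/82.5 = 0.012121 and τ_data = 30/113.4 = 0.264550, so τ_n = 0.276671.
Rearranging for μ₀: μ₀ = (μ_n·τ_n − τ_data·x̄)/τ₀ = (6.3918·0.276671 − 0.264550·6.9) / 0.012121 = -0.056969/0.012121 ≈ -4.7.

μ₀ = -4.7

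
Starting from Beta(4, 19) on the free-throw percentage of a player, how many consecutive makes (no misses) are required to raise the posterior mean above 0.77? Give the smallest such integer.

After k makes and 0 misses the posterior is Beta(4+k, 19), with mean (4+k)/(4+19+k).
Set (4+k)/(23+k) > 0.77 and solve: k > (0.77·23 − 4)/(1 − 0.77) = 59.609.
The smallest integer exceeding 59.609 is 60.

k = 60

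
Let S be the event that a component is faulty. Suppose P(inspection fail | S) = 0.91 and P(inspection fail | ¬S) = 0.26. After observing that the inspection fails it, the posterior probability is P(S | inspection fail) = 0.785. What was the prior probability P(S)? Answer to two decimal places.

In odds form, posterior odds = prior odds × likelihood ratio, so prior odds = posterior odds ÷ LR.
Posterior odds = 0.785/(1−0.785) = 3.6512. LR = 0.91/0.26 = 3.5000.
Prior odds = 3.6512/3.5000 = 1.0432, so P(S) = 1.0432/(1+1.0432) ≈ 0.51.

P(S) = 0.51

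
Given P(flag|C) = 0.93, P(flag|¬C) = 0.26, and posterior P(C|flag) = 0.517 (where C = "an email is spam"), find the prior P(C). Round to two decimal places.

P(C) = 0.23

In odds form, posterior odds = prior odds × likelihood ratio, so prior odds = posterior odds ÷ LR.
Posterior odds = 0.517/(1−0.517) = 1.0704. LR = 0.93/0.26 = 3.5769.
Prior odds = 1.0704/3.5769 = 0.2993, so P(C) = 0.2993/(1+0.2993) ≈ 0.23.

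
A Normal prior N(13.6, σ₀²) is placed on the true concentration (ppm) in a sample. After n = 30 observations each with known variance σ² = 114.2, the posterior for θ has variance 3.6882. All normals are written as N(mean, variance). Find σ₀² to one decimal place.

σ₀² = 118.5

For the Normal–Normal model with known σ², precisions add: τ_n = τ₀ + n/σ².
So 1/σ₀² = 1/3.6882 − 30/114.2 = 0.271135 − 0.262697 = 0.008438.
Hence σ₀² = 1/0.008438 ≈ 118.5.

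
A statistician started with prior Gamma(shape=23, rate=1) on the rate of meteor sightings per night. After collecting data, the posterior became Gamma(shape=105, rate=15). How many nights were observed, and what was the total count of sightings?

A Gamma(α, β) prior (rate parametrization) on a Poisson rate with n observations summing to S gives posterior Gamma(α+S, β+n).
Matching: Σxᵢ = 105 − 23 = 82 and n = 15 − 1 = 14.

n = 14 nights with total 82 sightings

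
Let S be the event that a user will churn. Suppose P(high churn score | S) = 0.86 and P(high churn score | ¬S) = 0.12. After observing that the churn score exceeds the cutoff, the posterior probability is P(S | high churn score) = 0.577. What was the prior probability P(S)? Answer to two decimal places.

P(S) = 0.16

In odds form, posterior odds = prior odds × likelihood ratio, so prior odds = posterior odds ÷ LR.
Posterior odds = 0.577/(1−0.577) = 1.3641. LR = 0.86/0.12 = 7.1667.
Prior odds = 1.3641/7.1667 = 0.1903, so P(S) = 0.1903/(1+0.1903) ≈ 0.16.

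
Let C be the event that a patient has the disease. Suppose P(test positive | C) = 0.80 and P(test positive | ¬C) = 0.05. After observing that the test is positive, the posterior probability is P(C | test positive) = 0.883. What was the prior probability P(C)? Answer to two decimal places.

P(C) = 0.32

Bayes' rule in odds form gives O(C|E) = O(C)·[P(E|C)/P(E|¬C)], hence O(C) = O(C|E)/LR.
Posterior odds = 0.883/(1−0.883) = 7.5470. LR = 0.80/0.05 = 16.0000.
Prior odds = 7.5470/16.0000 = 0.4717, so P(C) = 0.4717/(1+0.4717) ≈ 0.32.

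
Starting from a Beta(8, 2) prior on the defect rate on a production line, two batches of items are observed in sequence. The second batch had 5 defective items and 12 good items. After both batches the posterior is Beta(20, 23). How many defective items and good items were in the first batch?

7 defective items and 9 good items

Because Beta–binomial updating is additive in the counts, the combined data contributed (α_post−α_prior, β_post−β_prior) successes and failures.
Total across both batches: 20−8=12 defective items, 23−2=21 good items.
Subtract the second batch: 12−5=7 defective items and 21−12=9 good items.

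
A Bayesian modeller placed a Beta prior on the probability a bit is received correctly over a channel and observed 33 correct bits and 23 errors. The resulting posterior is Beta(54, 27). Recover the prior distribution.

Beta(21, 4)

Under Beta–binomial conjugacy the posterior parameters are (a+s, b+f).
So a = 54 − 33 = 21 and b = 27 − 23 = 4.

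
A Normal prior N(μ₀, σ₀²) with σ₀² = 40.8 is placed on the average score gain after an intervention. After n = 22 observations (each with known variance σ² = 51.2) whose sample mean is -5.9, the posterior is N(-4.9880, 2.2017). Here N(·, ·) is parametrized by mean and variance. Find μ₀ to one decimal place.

The posterior mean is a precision-weighted average: μ_n = (τ₀μ₀ + τ_data·x̄)/(τ₀+τ_data), with τ₀=1/σ₀² and τ_data=n/σ².
Here τ₀ = 1/40.8 = 0.024510 and τ_data = 22/51.2 = 0.429688, so τ_n = 0.454198.
Rearranging for μ₀: μ₀ = (μ_n·τ_n − τ_data·x̄)/τ₀ = (-4.9880·0.454198 − 0.429688·-5.9) / 0.024510 = 0.269620/0.024510 ≈ 11.0.

μ₀ = 11.0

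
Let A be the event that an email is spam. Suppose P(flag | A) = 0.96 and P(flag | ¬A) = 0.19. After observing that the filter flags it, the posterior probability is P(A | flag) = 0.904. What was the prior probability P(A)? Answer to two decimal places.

P(A) = 0.65

In odds form, posterior odds = prior odds × likelihood ratio, so prior odds = posterior odds ÷ LR.
Posterior odds = 0.904/(1−0.904) = 9.4167. LR = 0.96/0.19 = 5.0526.
Prior odds = 9.4167/5.0526 = 1.8637, so P(A) = 1.8637/(1+1.8637) ≈ 0.65.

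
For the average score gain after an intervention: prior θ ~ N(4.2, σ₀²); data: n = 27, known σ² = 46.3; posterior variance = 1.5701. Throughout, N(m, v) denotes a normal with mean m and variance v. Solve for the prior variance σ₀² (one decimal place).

For the Normal–Normal model with known σ², precisions add: τ_n = τ₀ + n/σ².
So 1/σ₀² = 1/1.5701 − 27/46.3 = 0.636902 − 0.583153 = 0.053749.
Hence σ₀² = 1/0.053749 ≈ 18.6.

σ₀² = 18.6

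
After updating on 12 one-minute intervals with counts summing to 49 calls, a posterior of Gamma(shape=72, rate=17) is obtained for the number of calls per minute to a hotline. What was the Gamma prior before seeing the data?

Gamma(shape=23, rate=5)

A Gamma(α, β) prior (rate parametrization) on a Poisson rate with n observations summing to S gives posterior Gamma(α+S, β+n).
So α = 72 − 49 = 23 and β = 17 − 12 = 5.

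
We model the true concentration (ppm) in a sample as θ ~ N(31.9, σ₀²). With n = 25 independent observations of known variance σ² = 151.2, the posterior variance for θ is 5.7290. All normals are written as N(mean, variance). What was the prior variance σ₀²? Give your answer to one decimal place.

For the Normal–Normal model with known σ², precisions add: τ_n = τ₀ + n/σ².
So 1/σ₀² = 1/5.7290 − 25/151.2 = 0.174551 − 0.165344 = 0.009207.
Hence σ₀² = 1/0.009207 ≈ 108.6.

σ₀² = 108.6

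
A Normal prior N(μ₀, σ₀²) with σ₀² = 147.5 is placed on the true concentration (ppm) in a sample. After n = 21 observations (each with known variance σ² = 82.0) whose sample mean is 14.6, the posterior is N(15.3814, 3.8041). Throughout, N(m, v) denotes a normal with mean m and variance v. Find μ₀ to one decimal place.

With known observation variance, the Normal–Normal posterior has precision τ_n = τ₀ + n/σ² and mean μ_n = (τ₀μ₀ + (n/σ²)x̄)/τ_n.
Here τ₀ = 1/147.5 = 0.006780 and τ_data = 21/82.0 = 0.256098, so τ_n = 0.262878.
Rearranging for μ₀: μ₀ = (μ_n·τ_n − τ_data·x̄)/τ₀ = (15.3814·0.262878 − 0.256098·14.6) / 0.006780 = 0.304401/0.006780 ≈ 44.9.

μ₀ = 44.9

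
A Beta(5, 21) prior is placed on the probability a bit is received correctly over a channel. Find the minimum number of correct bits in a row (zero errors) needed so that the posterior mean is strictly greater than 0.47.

k = 14

After k correct bits and 0 errors the posterior is Beta(5+k, 21), with mean (5+k)/(5+21+k).
Set (5+k)/(26+k) > 0.47 and solve: k > (0.47·26 − 5)/(1 − 0.47) = 13.623.
The smallest integer exceeding 13.623 is 14.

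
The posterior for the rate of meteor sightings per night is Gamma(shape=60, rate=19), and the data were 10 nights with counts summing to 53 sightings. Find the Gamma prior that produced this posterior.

A Gamma(α, β) prior (rate parametrization) on a Poisson rate with n observations summing to S gives posterior Gamma(α+S, β+n).
So α = 60 − 53 = 7 and β = 19 − 10 = 9.

Gamma(shape=7, rate=9)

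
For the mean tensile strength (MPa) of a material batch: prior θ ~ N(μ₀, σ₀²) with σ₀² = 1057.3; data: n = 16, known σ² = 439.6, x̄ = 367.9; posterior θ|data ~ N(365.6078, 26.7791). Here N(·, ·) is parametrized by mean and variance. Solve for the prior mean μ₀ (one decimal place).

μ₀ = 277.4

With known observation variance, the Normal–Normal posterior has precision τ_n = τ₀ + n/σ² and mean μ_n = (τ₀μ₀ + (n/σ²)x̄)/τ_n.
Here τ₀ = 1/1057.3 = 0.000946 and τ_data = 16/439.6 = 0.036397, so τ_n = 0.037343.
Rearranging for μ₀: μ₀ = (μ_n·τ_n − τ_data·x̄)/τ₀ = (365.6078·0.037343 − 0.036397·367.9) / 0.000946 = 0.262436/0.000946 ≈ 277.4.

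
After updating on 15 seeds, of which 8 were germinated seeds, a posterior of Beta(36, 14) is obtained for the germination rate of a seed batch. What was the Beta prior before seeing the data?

Beta(28, 7)

Under Beta–binomial conjugacy the posterior parameters are (a+s, b+f).
So a = 36 − 8 = 28 and b = 14 − 7 = 7.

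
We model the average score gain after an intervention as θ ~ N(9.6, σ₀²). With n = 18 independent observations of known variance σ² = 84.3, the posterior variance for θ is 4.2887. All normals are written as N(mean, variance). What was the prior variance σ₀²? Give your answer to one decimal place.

For the Normal–Normal model with known σ², precisions add: τ_n = τ₀ + n/σ².
So 1/σ₀² = 1/4.2887 − 18/84.3 = 0.233171 − 0.213523 = 0.019648.
Hence σ₀² = 1/0.019648 ≈ 50.9.

σ₀² = 50.9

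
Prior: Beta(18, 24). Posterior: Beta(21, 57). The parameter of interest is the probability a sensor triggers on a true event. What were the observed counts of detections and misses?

Under Beta–binomial conjugacy the posterior parameters are (a+s, b+f).
So s = 21 − 18 = 3 and f = 57 − 24 = 33.

3 detections and 33 misses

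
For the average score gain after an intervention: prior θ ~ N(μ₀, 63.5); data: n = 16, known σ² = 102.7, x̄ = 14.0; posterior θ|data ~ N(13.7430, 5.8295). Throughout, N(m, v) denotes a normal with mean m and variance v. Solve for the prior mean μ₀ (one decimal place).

The posterior mean is a precision-weighted average: μ_n = (τ₀μ₀ + τ_data·x̄)/(τ₀+τ_data), with τ₀=1/σ₀² and τ_data=n/σ².
Here τ₀ = 1/63.5 = 0.015748 and τ_data = 16/102.7 = 0.155794, so τ_n = 0.171542.
Rearranging for μ₀: μ₀ = (μ_n·τ_n − τ_data·x̄)/τ₀ = (13.7430·0.171542 − 0.155794·14.0) / 0.015748 = 0.176386/0.015748 ≈ 11.2.

μ₀ = 11.2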